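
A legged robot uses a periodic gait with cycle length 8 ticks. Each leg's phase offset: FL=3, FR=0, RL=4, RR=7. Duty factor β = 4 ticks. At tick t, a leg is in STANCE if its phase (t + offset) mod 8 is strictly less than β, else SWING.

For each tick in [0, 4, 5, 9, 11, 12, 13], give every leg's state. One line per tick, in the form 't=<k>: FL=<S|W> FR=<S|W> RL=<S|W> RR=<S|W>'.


t=0: phase=(3,0,4,7) vs β=4 → FL=S FR=S RL=W RR=W
t=4: phase=(7,4,0,3) vs β=4 → FL=W FR=W RL=S RR=S
t=5: phase=(0,5,1,4) vs β=4 → FL=S FR=W RL=S RR=W
t=9: phase=(4,1,5,0) vs β=4 → FL=W FR=S RL=W RR=S
t=11: phase=(6,3,7,2) vs β=4 → FL=W FR=S RL=W RR=S
t=12: phase=(7,4,0,3) vs β=4 → FL=W FR=W RL=S RR=S
t=13: phase=(0,5,1,4) vs β=4 → FL=S FR=W RL=S RR=W

t=0: FL=S FR=S RL=W RR=W
t=4: FL=W FR=W RL=S RR=S
t=5: FL=S FR=W RL=S RR=W
t=9: FL=W FR=S RL=W RR=S
t=11: FL=W FR=S RL=W RR=S
t=12: FL=W FR=W RL=S RR=S
t=13: FL=S FR=W RL=S RR=W


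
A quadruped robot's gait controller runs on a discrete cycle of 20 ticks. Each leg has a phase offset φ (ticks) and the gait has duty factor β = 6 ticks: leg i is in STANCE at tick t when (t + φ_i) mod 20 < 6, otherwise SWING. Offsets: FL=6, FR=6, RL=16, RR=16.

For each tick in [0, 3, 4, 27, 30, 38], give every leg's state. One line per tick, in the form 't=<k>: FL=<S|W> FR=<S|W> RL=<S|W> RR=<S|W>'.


t=0: phase=(6,6,16,16) vs β=6 → FL=W FR=W RL=W RR=W
t=3: phase=(9,9,19,19) vs β=6 → FL=W FR=W RL=W RR=W
t=4: phase=(10,10,0,0) vs β=6 → FL=W FR=W RL=S RR=S
t=27: phase=(13,13,3,3) vs β=6 → FL=W FR=W RL=S RR=S
t=30: phase=(16,16,6,6) vs β=6 → FL=W FR=W RL=W RR=W
t=38: phase=(4,4,14,14) vs β=6 → FL=S FR=S RL=W RR=W

t=0: FL=W FR=W RL=W RR=W
t=3: FL=W FR=W RL=W RR=W
t=4: FL=W FR=W RL=S RR=S
t=27: FL=W FR=W RL=S RR=S
t=30: FL=W FR=W RL=W RR=W
t=38: FL=S FR=S RL=W RR=W


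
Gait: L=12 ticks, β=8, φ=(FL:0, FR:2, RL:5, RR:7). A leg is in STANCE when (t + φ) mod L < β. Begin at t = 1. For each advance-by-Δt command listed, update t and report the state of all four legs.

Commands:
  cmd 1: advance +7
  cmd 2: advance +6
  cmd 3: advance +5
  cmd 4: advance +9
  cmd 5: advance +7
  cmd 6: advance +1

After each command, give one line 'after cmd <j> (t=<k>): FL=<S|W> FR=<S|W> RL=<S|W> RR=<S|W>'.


after cmd 1 (t=8): FL=W FR=W RL=S RR=S
after cmd 2 (t=14): FL=S FR=S RL=S RR=W
after cmd 3 (t=19): FL=S FR=W RL=S RR=S
after cmd 4 (t=28): FL=S FR=S RL=W RR=W
after cmd 5 (t=35): FL=W FR=S RL=S RR=S
after cmd 6 (t=36): FL=S FR=S RL=S RR=S

start t=1: FL=S FR=S RL=S RR=W
cmd 1: advance +7 → t=8, phase=(8,10,1,3) → FL=W FR=W RL=S RR=S
cmd 2: advance +6 → t=14, phase=(2,4,7,9) → FL=S FR=S RL=S RR=W
cmd 3: advance +5 → t=19, phase=(7,9,0,2) → FL=S FR=W RL=S RR=S
cmd 4: advance +9 → t=28, phase=(4,6,9,11) → FL=S FR=S RL=W RR=W
cmd 5: advance +7 → t=35, phase=(11,1,4,6) → FL=W FR=S RL=S RR=S
cmd 6: advance +1 → t=36, phase=(0,2,5,7) → FL=S FR=S RL=S RR=S


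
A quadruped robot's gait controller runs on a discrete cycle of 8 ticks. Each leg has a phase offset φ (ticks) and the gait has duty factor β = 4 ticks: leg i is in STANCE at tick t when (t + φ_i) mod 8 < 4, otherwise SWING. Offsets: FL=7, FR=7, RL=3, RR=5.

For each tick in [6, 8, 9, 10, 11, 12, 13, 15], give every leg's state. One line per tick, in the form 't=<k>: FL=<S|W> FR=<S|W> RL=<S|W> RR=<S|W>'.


t=6: phase=(5,5,1,3) vs β=4 → FL=W FR=W RL=S RR=S
t=8: phase=(7,7,3,5) vs β=4 → FL=W FR=W RL=S RR=W
t=9: phase=(0,0,4,6) vs β=4 → FL=S FR=S RL=W RR=W
t=10: phase=(1,1,5,7) vs β=4 → FL=S FR=S RL=W RR=W
t=11: phase=(2,2,6,0) vs β=4 → FL=S FR=S RL=W RR=S
t=12: phase=(3,3,7,1) vs β=4 → FL=S FR=S RL=W RR=S
t=13: phase=(4,4,0,2) vs β=4 → FL=W FR=W RL=S RR=S
t=15: phase=(6,6,2,4) vs β=4 → FL=W FR=W RL=S RR=W

t=6: FL=W FR=W RL=S RR=S
t=8: FL=W FR=W RL=S RR=W
t=9: FL=S FR=S RL=W RR=W
t=10: FL=S FR=S RL=W RR=W
t=11: FL=S FR=S RL=W RR=S
t=12: FL=S FR=S RL=W RR=S
t=13: FL=W FR=W RL=S RR=S
t=15: FL=W FR=W RL=S RR=W


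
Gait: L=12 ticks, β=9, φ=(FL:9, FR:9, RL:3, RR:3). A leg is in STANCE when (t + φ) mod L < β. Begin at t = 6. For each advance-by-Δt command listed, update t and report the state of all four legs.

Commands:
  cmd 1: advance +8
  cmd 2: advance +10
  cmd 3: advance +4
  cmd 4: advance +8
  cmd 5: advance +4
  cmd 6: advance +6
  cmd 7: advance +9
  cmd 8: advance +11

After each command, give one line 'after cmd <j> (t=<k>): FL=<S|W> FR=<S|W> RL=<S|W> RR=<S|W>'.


after cmd 1 (t=14): FL=W FR=W RL=S RR=S
after cmd 2 (t=24): FL=W FR=W RL=S RR=S
after cmd 3 (t=28): FL=S FR=S RL=S RR=S
after cmd 4 (t=36): FL=W FR=W RL=S RR=S
after cmd 5 (t=40): FL=S FR=S RL=S RR=S
after cmd 6 (t=46): FL=S FR=S RL=S RR=S
after cmd 7 (t=55): FL=S FR=S RL=W RR=W
after cmd 8 (t=66): FL=S FR=S RL=W RR=W

start t=6: FL=S FR=S RL=W RR=W
cmd 1: advance +8 → t=14, phase=(11,11,5,5) → FL=W FR=W RL=S RR=S
cmd 2: advance +10 → t=24, phase=(9,9,3,3) → FL=W FR=W RL=S RR=S
cmd 3: advance +4 → t=28, phase=(1,1,7,7) → FL=S FR=S RL=S RR=S
cmd 4: advance +8 → t=36, phase=(9,9,3,3) → FL=W FR=W RL=S RR=S
cmd 5: advance +4 → t=40, phase=(1,1,7,7) → FL=S FR=S RL=S RR=S
cmd 6: advance +6 → t=46, phase=(7,7,1,1) → FL=S FR=S RL=S RR=S
cmd 7: advance +9 → t=55, phase=(4,4,10,10) → FL=S FR=S RL=W RR=W
cmd 8: advance +11 → t=66, phase=(3,3,9,9) → FL=S FR=S RL=W RR=W


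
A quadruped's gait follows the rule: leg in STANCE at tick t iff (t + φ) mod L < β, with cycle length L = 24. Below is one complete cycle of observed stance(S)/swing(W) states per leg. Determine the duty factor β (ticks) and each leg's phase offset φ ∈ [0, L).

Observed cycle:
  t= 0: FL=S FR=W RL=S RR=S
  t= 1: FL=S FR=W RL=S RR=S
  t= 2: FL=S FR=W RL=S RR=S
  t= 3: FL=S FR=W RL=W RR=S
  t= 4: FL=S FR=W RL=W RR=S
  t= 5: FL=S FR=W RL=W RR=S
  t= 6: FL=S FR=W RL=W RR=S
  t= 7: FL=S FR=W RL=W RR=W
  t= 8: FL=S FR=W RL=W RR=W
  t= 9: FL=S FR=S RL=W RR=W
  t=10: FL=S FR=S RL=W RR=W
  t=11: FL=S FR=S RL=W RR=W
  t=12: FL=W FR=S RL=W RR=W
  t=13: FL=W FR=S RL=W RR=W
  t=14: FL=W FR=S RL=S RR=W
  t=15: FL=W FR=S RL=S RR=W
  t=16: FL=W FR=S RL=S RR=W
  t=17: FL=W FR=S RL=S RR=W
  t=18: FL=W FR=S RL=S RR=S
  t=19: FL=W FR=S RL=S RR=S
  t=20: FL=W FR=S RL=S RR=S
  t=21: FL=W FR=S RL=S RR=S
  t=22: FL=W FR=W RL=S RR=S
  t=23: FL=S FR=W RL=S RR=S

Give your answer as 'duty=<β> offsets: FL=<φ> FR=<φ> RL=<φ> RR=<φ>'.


duty=13 offsets: FL=1 FR=15 RL=10 RR=6

duty β = stance ticks per leg = 13
FL: stance ticks = 13; W→S at t=23 → φ=1
FR: stance ticks = 13; W→S at t=9 → φ=15
RL: stance ticks = 13; W→S at t=14 → φ=10
RR: stance ticks = 13; W→S at t=18 → φ=6


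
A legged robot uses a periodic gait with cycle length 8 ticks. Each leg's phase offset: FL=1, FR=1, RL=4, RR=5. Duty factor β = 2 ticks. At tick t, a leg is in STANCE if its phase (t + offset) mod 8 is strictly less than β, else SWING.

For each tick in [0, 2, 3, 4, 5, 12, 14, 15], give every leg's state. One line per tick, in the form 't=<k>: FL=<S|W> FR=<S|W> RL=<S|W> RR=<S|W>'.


t=0: phase=(1,1,4,5) vs β=2 → FL=S FR=S RL=W RR=W
t=2: phase=(3,3,6,7) vs β=2 → FL=W FR=W RL=W RR=W
t=3: phase=(4,4,7,0) vs β=2 → FL=W FR=W RL=W RR=S
t=4: phase=(5,5,0,1) vs β=2 → FL=W FR=W RL=S RR=S
t=5: phase=(6,6,1,2) vs β=2 → FL=W FR=W RL=S RR=W
t=12: phase=(5,5,0,1) vs β=2 → FL=W FR=W RL=S RR=S
t=14: phase=(7,7,2,3) vs β=2 → FL=W FR=W RL=W RR=W
t=15: phase=(0,0,3,4) vs β=2 → FL=S FR=S RL=W RR=W

t=0: FL=S FR=S RL=W RR=W
t=2: FL=W FR=W RL=W RR=W
t=3: FL=W FR=W RL=W RR=S
t=4: FL=W FR=W RL=S RR=S
t=5: FL=W FR=W RL=S RR=W
t=12: FL=W FR=W RL=S RR=S
t=14: FL=W FR=W RL=W RR=W
t=15: FL=S FR=S RL=W RR=W


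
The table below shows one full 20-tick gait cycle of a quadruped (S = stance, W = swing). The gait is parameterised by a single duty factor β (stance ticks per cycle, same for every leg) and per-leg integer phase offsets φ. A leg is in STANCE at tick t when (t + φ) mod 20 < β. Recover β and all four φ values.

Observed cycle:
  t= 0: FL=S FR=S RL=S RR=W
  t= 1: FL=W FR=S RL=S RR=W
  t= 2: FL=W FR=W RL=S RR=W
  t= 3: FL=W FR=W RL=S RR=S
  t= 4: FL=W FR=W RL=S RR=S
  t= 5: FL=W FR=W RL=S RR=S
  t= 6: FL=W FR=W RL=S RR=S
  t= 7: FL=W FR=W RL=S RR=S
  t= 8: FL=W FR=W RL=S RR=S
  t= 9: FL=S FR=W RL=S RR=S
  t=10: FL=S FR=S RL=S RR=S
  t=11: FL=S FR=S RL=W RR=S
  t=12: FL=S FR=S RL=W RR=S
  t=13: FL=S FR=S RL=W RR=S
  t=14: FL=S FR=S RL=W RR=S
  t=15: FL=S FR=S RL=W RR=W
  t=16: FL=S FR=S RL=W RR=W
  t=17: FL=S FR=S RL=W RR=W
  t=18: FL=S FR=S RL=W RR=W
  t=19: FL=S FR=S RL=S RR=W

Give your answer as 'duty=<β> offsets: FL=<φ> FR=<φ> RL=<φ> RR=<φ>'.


duty=12 offsets: FL=11 FR=10 RL=1 RR=17

duty β = stance ticks per leg = 12
FL: stance ticks = 12; W→S at t=9 → φ=11
FR: stance ticks = 12; W→S at t=10 → φ=10
RL: stance ticks = 12; W→S at t=19 → φ=1
RR: stance ticks = 12; W→S at t=3 → φ=17


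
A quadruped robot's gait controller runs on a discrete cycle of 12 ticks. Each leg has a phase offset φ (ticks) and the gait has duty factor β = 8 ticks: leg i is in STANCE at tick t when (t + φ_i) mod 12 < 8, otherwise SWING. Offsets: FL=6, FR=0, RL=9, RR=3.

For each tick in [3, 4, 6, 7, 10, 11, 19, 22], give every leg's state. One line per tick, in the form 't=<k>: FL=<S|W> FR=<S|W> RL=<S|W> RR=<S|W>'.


t=3: FL=W FR=S RL=S RR=S
t=4: FL=W FR=S RL=S RR=S
t=6: FL=S FR=S RL=S RR=W
t=7: FL=S FR=S RL=S RR=W
t=10: FL=S FR=W RL=S RR=S
t=11: FL=S FR=W RL=W RR=S
t=19: FL=S FR=S RL=S RR=W
t=22: FL=S FR=W RL=S RR=S

t=3: phase=(9,3,0,6) vs β=8 → FL=W FR=S RL=S RR=S
t=4: phase=(10,4,1,7) vs β=8 → FL=W FR=S RL=S RR=S
t=6: phase=(0,6,3,9) vs β=8 → FL=S FR=S RL=S RR=W
t=7: phase=(1,7,4,10) vs β=8 → FL=S FR=S RL=S RR=W
t=10: phase=(4,10,7,1) vs β=8 → FL=S FR=W RL=S RR=S
t=11: phase=(5,11,8,2) vs β=8 → FL=S FR=W RL=W RR=S
t=19: phase=(1,7,4,10) vs β=8 → FL=S FR=S RL=S RR=W
t=22: phase=(4,10,7,1) vs β=8 → FL=S FR=W RL=S RR=S


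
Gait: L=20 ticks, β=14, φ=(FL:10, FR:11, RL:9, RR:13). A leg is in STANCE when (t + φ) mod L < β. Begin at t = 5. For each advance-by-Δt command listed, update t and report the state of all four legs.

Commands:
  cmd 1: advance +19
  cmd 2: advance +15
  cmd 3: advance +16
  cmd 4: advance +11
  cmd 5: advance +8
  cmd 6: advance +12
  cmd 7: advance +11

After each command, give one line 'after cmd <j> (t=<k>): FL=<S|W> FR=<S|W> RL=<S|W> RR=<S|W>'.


after cmd 1 (t=24): FL=W FR=W RL=S RR=W
after cmd 2 (t=39): FL=S FR=S RL=S RR=S
after cmd 3 (t=55): FL=S FR=S RL=S RR=S
after cmd 4 (t=66): FL=W FR=W RL=W RR=W
after cmd 5 (t=74): FL=S FR=S RL=S RR=S
after cmd 6 (t=86): FL=W FR=W RL=W RR=W
after cmd 7 (t=97): FL=S FR=S RL=S RR=S

start t=5: FL=W FR=W RL=W RR=W
cmd 1: advance +19 → t=24, phase=(14,15,13,17) → FL=W FR=W RL=S RR=W
cmd 2: advance +15 → t=39, phase=(9,10,8,12) → FL=S FR=S RL=S RR=S
cmd 3: advance +16 → t=55, phase=(5,6,4,8) → FL=S FR=S RL=S RR=S
cmd 4: advance +11 → t=66, phase=(16,17,15,19) → FL=W FR=W RL=W RR=W
cmd 5: advance +8 → t=74, phase=(4,5,3,7) → FL=S FR=S RL=S RR=S
cmd 6: advance +12 → t=86, phase=(16,17,15,19) → FL=W FR=W RL=W RR=W
cmd 7: advance +11 → t=97, phase=(7,8,6,10) → FL=S FR=S RL=S RR=S


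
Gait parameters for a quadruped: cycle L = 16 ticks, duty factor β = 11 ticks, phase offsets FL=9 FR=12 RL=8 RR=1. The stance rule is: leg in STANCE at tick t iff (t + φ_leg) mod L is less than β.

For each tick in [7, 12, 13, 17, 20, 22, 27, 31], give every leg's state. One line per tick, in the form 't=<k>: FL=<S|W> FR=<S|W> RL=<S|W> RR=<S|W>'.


t=7: FL=S FR=S RL=W RR=S
t=12: FL=S FR=S RL=S RR=W
t=13: FL=S FR=S RL=S RR=W
t=17: FL=S FR=W RL=S RR=S
t=20: FL=W FR=S RL=W RR=S
t=22: FL=W FR=S RL=W RR=S
t=27: FL=S FR=S RL=S RR=W
t=31: FL=S FR=W RL=S RR=S

t=7: phase=(0,3,15,8) vs β=11 → FL=S FR=S RL=W RR=S
t=12: phase=(5,8,4,13) vs β=11 → FL=S FR=S RL=S RR=W
t=13: phase=(6,9,5,14) vs β=11 → FL=S FR=S RL=S RR=W
t=17: phase=(10,13,9,2) vs β=11 → FL=S FR=W RL=S RR=S
t=20: phase=(13,0,12,5) vs β=11 → FL=W FR=S RL=W RR=S
t=22: phase=(15,2,14,7) vs β=11 → FL=W FR=S RL=W RR=S
t=27: phase=(4,7,3,12) vs β=11 → FL=S FR=S RL=S RR=W
t=31: phase=(8,11,7,0) vs β=11 → FL=S FR=W RL=S RR=S


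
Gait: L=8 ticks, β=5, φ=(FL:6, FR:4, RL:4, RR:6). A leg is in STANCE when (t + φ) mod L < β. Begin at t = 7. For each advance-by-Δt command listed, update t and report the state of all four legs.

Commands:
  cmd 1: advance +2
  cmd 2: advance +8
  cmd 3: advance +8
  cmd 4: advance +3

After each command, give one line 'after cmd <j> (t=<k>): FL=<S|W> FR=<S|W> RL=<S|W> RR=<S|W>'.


after cmd 1 (t=9): FL=W FR=W RL=W RR=W
after cmd 2 (t=17): FL=W FR=W RL=W RR=W
after cmd 3 (t=25): FL=W FR=W RL=W RR=W
after cmd 4 (t=28): FL=S FR=S RL=S RR=S

start t=7: FL=W FR=S RL=S RR=W
cmd 1: advance +2 → t=9, phase=(7,5,5,7) → FL=W FR=W RL=W RR=W
cmd 2: advance +8 → t=17, phase=(7,5,5,7) → FL=W FR=W RL=W RR=W
cmd 3: advance +8 → t=25, phase=(7,5,5,7) → FL=W FR=W RL=W RR=W
cmd 4: advance +3 → t=28, phase=(2,0,0,2) → FL=S FR=S RL=S RR=S


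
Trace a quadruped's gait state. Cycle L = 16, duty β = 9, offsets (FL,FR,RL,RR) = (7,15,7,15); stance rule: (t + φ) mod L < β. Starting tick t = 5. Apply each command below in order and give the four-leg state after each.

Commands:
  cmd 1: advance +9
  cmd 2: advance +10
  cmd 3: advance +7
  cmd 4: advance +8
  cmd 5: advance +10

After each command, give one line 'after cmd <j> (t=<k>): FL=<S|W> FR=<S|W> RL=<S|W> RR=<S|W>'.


after cmd 1 (t=14): FL=S FR=W RL=S RR=W
after cmd 2 (t=24): FL=W FR=S RL=W RR=S
after cmd 3 (t=31): FL=S FR=W RL=S RR=W
after cmd 4 (t=39): FL=W FR=S RL=W RR=S
after cmd 5 (t=49): FL=S FR=S RL=S RR=S

start t=5: FL=W FR=S RL=W RR=S
cmd 1: advance +9 → t=14, phase=(5,13,5,13) → FL=S FR=W RL=S RR=W
cmd 2: advance +10 → t=24, phase=(15,7,15,7) → FL=W FR=S RL=W RR=S
cmd 3: advance +7 → t=31, phase=(6,14,6,14) → FL=S FR=W RL=S RR=W
cmd 4: advance +8 → t=39, phase=(14,6,14,6) → FL=W FR=S RL=W RR=S
cmd 5: advance +10 → t=49, phase=(8,0,8,0) → FL=S FR=S RL=S RR=S


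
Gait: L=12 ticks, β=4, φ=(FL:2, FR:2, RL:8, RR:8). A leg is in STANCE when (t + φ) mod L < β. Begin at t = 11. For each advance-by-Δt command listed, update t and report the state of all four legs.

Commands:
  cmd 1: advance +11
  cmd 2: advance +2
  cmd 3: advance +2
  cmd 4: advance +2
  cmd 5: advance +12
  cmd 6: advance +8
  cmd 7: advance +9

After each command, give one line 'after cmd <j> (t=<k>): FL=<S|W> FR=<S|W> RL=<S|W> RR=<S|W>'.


start t=11: FL=S FR=S RL=W RR=W
cmd 1: advance +11 → t=22, phase=(0,0,6,6) → FL=S FR=S RL=W RR=W
cmd 2: advance +2 → t=24, phase=(2,2,8,8) → FL=S FR=S RL=W RR=W
cmd 3: advance +2 → t=26, phase=(4,4,10,10) → FL=W FR=W RL=W RR=W
cmd 4: advance +2 → t=28, phase=(6,6,0,0) → FL=W FR=W RL=S RR=S
cmd 5: advance +12 → t=40, phase=(6,6,0,0) → FL=W FR=W RL=S RR=S
cmd 6: advance +8 → t=48, phase=(2,2,8,8) → FL=S FR=S RL=W RR=W
cmd 7: advance +9 → t=57, phase=(11,11,5,5) → FL=W FR=W RL=W RR=W

after cmd 1 (t=22): FL=S FR=S RL=W RR=W
after cmd 2 (t=24): FL=S FR=S RL=W RR=W
after cmd 3 (t=26): FL=W FR=W RL=W RR=W
after cmd 4 (t=28): FL=W FR=W RL=S RR=S
after cmd 5 (t=40): FL=W FR=W RL=S RR=S
after cmd 6 (t=48): FL=S FR=S RL=W RR=W
after cmd 7 (t=57): FL=W FR=W RL=W RR=W


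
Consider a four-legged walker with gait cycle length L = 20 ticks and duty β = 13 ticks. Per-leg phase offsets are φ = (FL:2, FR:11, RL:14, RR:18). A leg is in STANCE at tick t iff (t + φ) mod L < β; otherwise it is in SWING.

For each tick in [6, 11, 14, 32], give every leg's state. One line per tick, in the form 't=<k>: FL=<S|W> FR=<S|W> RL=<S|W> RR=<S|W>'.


t=6: FL=S FR=W RL=S RR=S
t=11: FL=W FR=S RL=S RR=S
t=14: FL=W FR=S RL=S RR=S
t=32: FL=W FR=S RL=S RR=S

t=6: phase=(8,17,0,4) vs β=13 → FL=S FR=W RL=S RR=S
t=11: phase=(13,2,5,9) vs β=13 → FL=W FR=S RL=S RR=S
t=14: phase=(16,5,8,12) vs β=13 → FL=W FR=S RL=S RR=S
t=32: phase=(14,3,6,10) vs β=13 → FL=W FR=S RL=S RR=S


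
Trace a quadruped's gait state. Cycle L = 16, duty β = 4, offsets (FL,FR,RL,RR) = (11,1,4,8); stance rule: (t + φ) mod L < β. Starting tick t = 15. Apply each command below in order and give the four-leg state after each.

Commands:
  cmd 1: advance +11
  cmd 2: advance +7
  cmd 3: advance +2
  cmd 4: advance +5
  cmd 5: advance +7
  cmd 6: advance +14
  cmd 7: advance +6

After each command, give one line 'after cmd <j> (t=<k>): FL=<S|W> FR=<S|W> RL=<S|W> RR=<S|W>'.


after cmd 1 (t=26): FL=W FR=W RL=W RR=S
after cmd 2 (t=33): FL=W FR=S RL=W RR=W
after cmd 3 (t=35): FL=W FR=W RL=W RR=W
after cmd 4 (t=40): FL=S FR=W RL=W RR=S
after cmd 5 (t=47): FL=W FR=S RL=S RR=W
after cmd 6 (t=61): FL=W FR=W RL=S RR=W
after cmd 7 (t=67): FL=W FR=W RL=W RR=W

start t=15: FL=W FR=S RL=S RR=W
cmd 1: advance +11 → t=26, phase=(5,11,14,2) → FL=W FR=W RL=W RR=S
cmd 2: advance +7 → t=33, phase=(12,2,5,9) → FL=W FR=S RL=W RR=W
cmd 3: advance +2 → t=35, phase=(14,4,7,11) → FL=W FR=W RL=W RR=W
cmd 4: advance +5 → t=40, phase=(3,9,12,0) → FL=S FR=W RL=W RR=S
cmd 5: advance +7 → t=47, phase=(10,0,3,7) → FL=W FR=S RL=S RR=W
cmd 6: advance +14 → t=61, phase=(8,14,1,5) → FL=W FR=W RL=S RR=W
cmd 7: advance +6 → t=67, phase=(14,4,7,11) → FL=W FR=W RL=W RR=W


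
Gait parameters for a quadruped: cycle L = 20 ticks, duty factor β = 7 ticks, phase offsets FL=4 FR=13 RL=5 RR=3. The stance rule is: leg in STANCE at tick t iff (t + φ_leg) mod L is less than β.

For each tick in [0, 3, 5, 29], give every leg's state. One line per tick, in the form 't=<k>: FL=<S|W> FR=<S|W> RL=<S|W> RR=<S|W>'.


t=0: phase=(4,13,5,3) vs β=7 → FL=S FR=W RL=S RR=S
t=3: phase=(7,16,8,6) vs β=7 → FL=W FR=W RL=W RR=S
t=5: phase=(9,18,10,8) vs β=7 → FL=W FR=W RL=W RR=W
t=29: phase=(13,2,14,12) vs β=7 → FL=W FR=S RL=W RR=W

t=0: FL=S FR=W RL=S RR=S
t=3: FL=W FR=W RL=W RR=S
t=5: FL=W FR=W RL=W RR=W
t=29: FL=W FR=S RL=W RR=W


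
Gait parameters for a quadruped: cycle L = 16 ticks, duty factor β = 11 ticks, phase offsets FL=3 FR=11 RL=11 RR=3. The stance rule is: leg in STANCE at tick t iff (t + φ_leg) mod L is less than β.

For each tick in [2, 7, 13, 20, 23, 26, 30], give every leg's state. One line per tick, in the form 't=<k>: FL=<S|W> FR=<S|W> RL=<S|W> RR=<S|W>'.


t=2: phase=(5,13,13,5) vs β=11 → FL=S FR=W RL=W RR=S
t=7: phase=(10,2,2,10) vs β=11 → FL=S FR=S RL=S RR=S
t=13: phase=(0,8,8,0) vs β=11 → FL=S FR=S RL=S RR=S
t=20: phase=(7,15,15,7) vs β=11 → FL=S FR=W RL=W RR=S
t=23: phase=(10,2,2,10) vs β=11 → FL=S FR=S RL=S RR=S
t=26: phase=(13,5,5,13) vs β=11 → FL=W FR=S RL=S RR=W
t=30: phase=(1,9,9,1) vs β=11 → FL=S FR=S RL=S RR=S

t=2: FL=S FR=W RL=W RR=S
t=7: FL=S FR=S RL=S RR=S
t=13: FL=S FR=S RL=S RR=S
t=20: FL=S FR=W RL=W RR=S
t=23: FL=S FR=S RL=S RR=S
t=26: FL=W FR=S RL=S RR=W
t=30: FL=S FR=S RL=S RR=S


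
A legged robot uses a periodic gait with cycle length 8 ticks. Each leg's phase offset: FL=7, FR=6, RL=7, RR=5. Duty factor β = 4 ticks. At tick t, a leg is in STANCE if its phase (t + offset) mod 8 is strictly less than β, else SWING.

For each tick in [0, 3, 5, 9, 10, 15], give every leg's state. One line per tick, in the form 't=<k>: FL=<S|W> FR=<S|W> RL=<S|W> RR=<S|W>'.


t=0: FL=W FR=W RL=W RR=W
t=3: FL=S FR=S RL=S RR=S
t=5: FL=W FR=S RL=W RR=S
t=9: FL=S FR=W RL=S RR=W
t=10: FL=S FR=S RL=S RR=W
t=15: FL=W FR=W RL=W RR=W

t=0: phase=(7,6,7,5) vs β=4 → FL=W FR=W RL=W RR=W
t=3: phase=(2,1,2,0) vs β=4 → FL=S FR=S RL=S RR=S
t=5: phase=(4,3,4,2) vs β=4 → FL=W FR=S RL=W RR=S
t=9: phase=(0,7,0,6) vs β=4 → FL=S FR=W RL=S RR=W
t=10: phase=(1,0,1,7) vs β=4 → FL=S FR=S RL=S RR=W
t=15: phase=(6,5,6,4) vs β=4 → FL=W FR=W RL=W RR=W


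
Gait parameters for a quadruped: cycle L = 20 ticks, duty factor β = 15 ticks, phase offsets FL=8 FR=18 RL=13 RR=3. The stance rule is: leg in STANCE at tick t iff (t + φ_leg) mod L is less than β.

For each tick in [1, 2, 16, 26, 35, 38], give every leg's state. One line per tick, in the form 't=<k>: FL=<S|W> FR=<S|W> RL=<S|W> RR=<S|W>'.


t=1: phase=(9,19,14,4) vs β=15 → FL=S FR=W RL=S RR=S
t=2: phase=(10,0,15,5) vs β=15 → FL=S FR=S RL=W RR=S
t=16: phase=(4,14,9,19) vs β=15 → FL=S FR=S RL=S RR=W
t=26: phase=(14,4,19,9) vs β=15 → FL=S FR=S RL=W RR=S
t=35: phase=(3,13,8,18) vs β=15 → FL=S FR=S RL=S RR=W
t=38: phase=(6,16,11,1) vs β=15 → FL=S FR=W RL=S RR=S

t=1: FL=S FR=W RL=S RR=S
t=2: FL=S FR=S RL=W RR=S
t=16: FL=S FR=S RL=S RR=W
t=26: FL=S FR=S RL=W RR=S
t=35: FL=S FR=S RL=S RR=W
t=38: FL=S FR=W RL=S RR=S


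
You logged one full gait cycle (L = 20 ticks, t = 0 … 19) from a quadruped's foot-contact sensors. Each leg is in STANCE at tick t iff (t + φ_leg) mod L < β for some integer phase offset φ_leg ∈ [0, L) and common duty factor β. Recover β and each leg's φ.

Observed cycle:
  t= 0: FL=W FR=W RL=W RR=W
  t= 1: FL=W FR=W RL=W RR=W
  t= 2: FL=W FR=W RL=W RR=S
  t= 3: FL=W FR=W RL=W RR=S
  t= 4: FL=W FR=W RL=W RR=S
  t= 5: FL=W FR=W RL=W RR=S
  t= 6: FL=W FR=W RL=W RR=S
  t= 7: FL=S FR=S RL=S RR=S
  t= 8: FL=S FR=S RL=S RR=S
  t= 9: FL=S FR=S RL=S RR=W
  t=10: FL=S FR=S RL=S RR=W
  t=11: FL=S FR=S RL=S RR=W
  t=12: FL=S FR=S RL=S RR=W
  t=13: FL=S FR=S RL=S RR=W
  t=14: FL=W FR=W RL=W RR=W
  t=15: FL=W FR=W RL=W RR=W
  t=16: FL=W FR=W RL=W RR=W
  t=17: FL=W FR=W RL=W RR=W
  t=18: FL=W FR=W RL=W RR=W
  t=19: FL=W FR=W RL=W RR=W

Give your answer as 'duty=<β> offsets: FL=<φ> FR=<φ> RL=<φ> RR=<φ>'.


duty=7 offsets: FL=13 FR=13 RL=13 RR=18

duty β = stance ticks per leg = 7
FL: stance ticks = 7; W→S at t=7 → φ=13
FR: stance ticks = 7; W→S at t=7 → φ=13
RL: stance ticks = 7; W→S at t=7 → φ=13
RR: stance ticks = 7; W→S at t=2 → φ=18


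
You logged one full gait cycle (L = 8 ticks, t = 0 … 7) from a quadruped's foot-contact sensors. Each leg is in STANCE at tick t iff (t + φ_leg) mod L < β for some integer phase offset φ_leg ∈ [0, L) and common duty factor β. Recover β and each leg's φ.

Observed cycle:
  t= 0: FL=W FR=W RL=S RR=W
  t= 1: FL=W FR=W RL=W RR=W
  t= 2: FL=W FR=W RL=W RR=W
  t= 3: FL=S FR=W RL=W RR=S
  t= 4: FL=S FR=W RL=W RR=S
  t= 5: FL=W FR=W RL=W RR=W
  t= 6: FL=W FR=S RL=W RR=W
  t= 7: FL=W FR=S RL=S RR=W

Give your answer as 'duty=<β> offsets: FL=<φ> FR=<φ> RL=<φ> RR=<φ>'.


duty β = stance ticks per leg = 2
FL: stance ticks = 2; W→S at t=3 → φ=5
FR: stance ticks = 2; W→S at t=6 → φ=2
RL: stance ticks = 2; W→S at t=7 → φ=1
RR: stance ticks = 2; W→S at t=3 → φ=5

duty=2 offsets: FL=5 FR=2 RL=1 RR=5


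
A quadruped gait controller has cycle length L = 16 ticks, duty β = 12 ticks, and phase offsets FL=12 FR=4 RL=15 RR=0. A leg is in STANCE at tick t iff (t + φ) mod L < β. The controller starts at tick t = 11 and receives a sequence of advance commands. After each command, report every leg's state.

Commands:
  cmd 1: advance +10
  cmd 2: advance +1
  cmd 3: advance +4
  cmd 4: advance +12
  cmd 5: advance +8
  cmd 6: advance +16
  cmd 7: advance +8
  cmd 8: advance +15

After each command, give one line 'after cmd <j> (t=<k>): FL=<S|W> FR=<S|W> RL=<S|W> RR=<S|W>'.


start t=11: FL=S FR=W RL=S RR=S
cmd 1: advance +10 → t=21, phase=(1,9,4,5) → FL=S FR=S RL=S RR=S
cmd 2: advance +1 → t=22, phase=(2,10,5,6) → FL=S FR=S RL=S RR=S
cmd 3: advance +4 → t=26, phase=(6,14,9,10) → FL=S FR=W RL=S RR=S
cmd 4: advance +12 → t=38, phase=(2,10,5,6) → FL=S FR=S RL=S RR=S
cmd 5: advance +8 → t=46, phase=(10,2,13,14) → FL=S FR=S RL=W RR=W
cmd 6: advance +16 → t=62, phase=(10,2,13,14) → FL=S FR=S RL=W RR=W
cmd 7: advance +8 → t=70, phase=(2,10,5,6) → FL=S FR=S RL=S RR=S
cmd 8: advance +15 → t=85, phase=(1,9,4,5) → FL=S FR=S RL=S RR=S

after cmd 1 (t=21): FL=S FR=S RL=S RR=S
after cmd 2 (t=22): FL=S FR=S RL=S RR=S
after cmd 3 (t=26): FL=S FR=W RL=S RR=S
after cmd 4 (t=38): FL=S FR=S RL=S RR=S
after cmd 5 (t=46): FL=S FR=S RL=W RR=W
after cmd 6 (t=62): FL=S FR=S RL=W RR=W
after cmd 7 (t=70): FL=S FR=S RL=S RR=S
after cmd 8 (t=85): FL=S FR=S RL=S RR=S


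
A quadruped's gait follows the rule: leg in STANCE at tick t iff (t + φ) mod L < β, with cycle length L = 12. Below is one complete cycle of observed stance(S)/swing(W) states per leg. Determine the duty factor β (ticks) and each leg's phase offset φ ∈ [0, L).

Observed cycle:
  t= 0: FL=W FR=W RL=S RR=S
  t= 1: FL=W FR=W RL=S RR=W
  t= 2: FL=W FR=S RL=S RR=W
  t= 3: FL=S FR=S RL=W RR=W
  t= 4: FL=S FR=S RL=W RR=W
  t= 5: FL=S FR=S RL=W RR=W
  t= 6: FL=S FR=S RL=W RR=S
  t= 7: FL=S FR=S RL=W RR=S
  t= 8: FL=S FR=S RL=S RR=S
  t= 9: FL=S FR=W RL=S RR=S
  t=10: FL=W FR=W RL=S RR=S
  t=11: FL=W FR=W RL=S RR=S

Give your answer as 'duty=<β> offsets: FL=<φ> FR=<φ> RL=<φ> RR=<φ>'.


duty β = stance ticks per leg = 7
FL: stance ticks = 7; W→S at t=3 → φ=9
FR: stance ticks = 7; W→S at t=2 → φ=10
RL: stance ticks = 7; W→S at t=8 → φ=4
RR: stance ticks = 7; W→S at t=6 → φ=6

duty=7 offsets: FL=9 FR=10 RL=4 RR=6


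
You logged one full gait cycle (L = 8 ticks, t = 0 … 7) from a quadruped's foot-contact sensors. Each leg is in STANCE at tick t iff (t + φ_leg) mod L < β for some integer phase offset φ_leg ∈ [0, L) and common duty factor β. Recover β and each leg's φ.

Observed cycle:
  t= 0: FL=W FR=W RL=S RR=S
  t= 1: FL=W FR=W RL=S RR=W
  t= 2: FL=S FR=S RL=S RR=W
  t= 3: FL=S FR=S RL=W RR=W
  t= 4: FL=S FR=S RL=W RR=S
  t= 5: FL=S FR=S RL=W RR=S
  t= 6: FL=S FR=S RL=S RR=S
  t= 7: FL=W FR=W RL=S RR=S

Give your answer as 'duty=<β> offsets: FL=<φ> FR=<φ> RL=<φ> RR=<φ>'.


duty β = stance ticks per leg = 5
FL: stance ticks = 5; W→S at t=2 → φ=6
FR: stance ticks = 5; W→S at t=2 → φ=6
RL: stance ticks = 5; W→S at t=6 → φ=2
RR: stance ticks = 5; W→S at t=4 → φ=4

duty=5 offsets: FL=6 FR=6 RL=2 RR=4


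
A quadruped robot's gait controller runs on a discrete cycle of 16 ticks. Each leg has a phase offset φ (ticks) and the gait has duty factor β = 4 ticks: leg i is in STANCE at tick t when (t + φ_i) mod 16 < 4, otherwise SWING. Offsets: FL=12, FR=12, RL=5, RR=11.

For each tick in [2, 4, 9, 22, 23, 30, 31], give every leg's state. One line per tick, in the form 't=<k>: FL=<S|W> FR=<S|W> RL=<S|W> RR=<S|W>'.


t=2: phase=(14,14,7,13) vs β=4 → FL=W FR=W RL=W RR=W
t=4: phase=(0,0,9,15) vs β=4 → FL=S FR=S RL=W RR=W
t=9: phase=(5,5,14,4) vs β=4 → FL=W FR=W RL=W RR=W
t=22: phase=(2,2,11,1) vs β=4 → FL=S FR=S RL=W RR=S
t=23: phase=(3,3,12,2) vs β=4 → FL=S FR=S RL=W RR=S
t=30: phase=(10,10,3,9) vs β=4 → FL=W FR=W RL=S RR=W
t=31: phase=(11,11,4,10) vs β=4 → FL=W FR=W RL=W RR=W

t=2: FL=W FR=W RL=W RR=W
t=4: FL=S FR=S RL=W RR=W
t=9: FL=W FR=W RL=W RR=W
t=22: FL=S FR=S RL=W RR=S
t=23: FL=S FR=S RL=W RR=S
t=30: FL=W FR=W RL=S RR=W
t=31: FL=W FR=W RL=W RR=W


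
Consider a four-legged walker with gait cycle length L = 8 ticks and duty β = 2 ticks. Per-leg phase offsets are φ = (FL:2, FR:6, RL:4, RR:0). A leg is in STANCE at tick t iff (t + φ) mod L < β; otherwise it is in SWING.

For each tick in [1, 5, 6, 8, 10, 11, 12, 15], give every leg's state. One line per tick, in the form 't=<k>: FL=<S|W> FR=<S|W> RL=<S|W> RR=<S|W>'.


t=1: FL=W FR=W RL=W RR=S
t=5: FL=W FR=W RL=S RR=W
t=6: FL=S FR=W RL=W RR=W
t=8: FL=W FR=W RL=W RR=S
t=10: FL=W FR=S RL=W RR=W
t=11: FL=W FR=S RL=W RR=W
t=12: FL=W FR=W RL=S RR=W
t=15: FL=S FR=W RL=W RR=W

t=1: phase=(3,7,5,1) vs β=2 → FL=W FR=W RL=W RR=S
t=5: phase=(7,3,1,5) vs β=2 → FL=W FR=W RL=S RR=W
t=6: phase=(0,4,2,6) vs β=2 → FL=S FR=W RL=W RR=W
t=8: phase=(2,6,4,0) vs β=2 → FL=W FR=W RL=W RR=S
t=10: phase=(4,0,6,2) vs β=2 → FL=W FR=S RL=W RR=W
t=11: phase=(5,1,7,3) vs β=2 → FL=W FR=S RL=W RR=W
t=12: phase=(6,2,0,4) vs β=2 → FL=W FR=W RL=S RR=W
t=15: phase=(1,5,3,7) vs β=2 → FL=S FR=W RL=W RR=W


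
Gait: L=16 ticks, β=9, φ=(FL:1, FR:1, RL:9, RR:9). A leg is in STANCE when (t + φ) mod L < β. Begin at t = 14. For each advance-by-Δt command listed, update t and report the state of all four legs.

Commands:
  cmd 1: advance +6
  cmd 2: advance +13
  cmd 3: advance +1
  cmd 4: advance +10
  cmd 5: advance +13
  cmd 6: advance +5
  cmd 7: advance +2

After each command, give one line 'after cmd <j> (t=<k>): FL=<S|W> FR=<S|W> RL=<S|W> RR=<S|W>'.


after cmd 1 (t=20): FL=S FR=S RL=W RR=W
after cmd 2 (t=33): FL=S FR=S RL=W RR=W
after cmd 3 (t=34): FL=S FR=S RL=W RR=W
after cmd 4 (t=44): FL=W FR=W RL=S RR=S
after cmd 5 (t=57): FL=W FR=W RL=S RR=S
after cmd 6 (t=62): FL=W FR=W RL=S RR=S
after cmd 7 (t=64): FL=S FR=S RL=W RR=W

start t=14: FL=W FR=W RL=S RR=S
cmd 1: advance +6 → t=20, phase=(5,5,13,13) → FL=S FR=S RL=W RR=W
cmd 2: advance +13 → t=33, phase=(2,2,10,10) → FL=S FR=S RL=W RR=W
cmd 3: advance +1 → t=34, phase=(3,3,11,11) → FL=S FR=S RL=W RR=W
cmd 4: advance +10 → t=44, phase=(13,13,5,5) → FL=W FR=W RL=S RR=S
cmd 5: advance +13 → t=57, phase=(10,10,2,2) → FL=W FR=W RL=S RR=S
cmd 6: advance +5 → t=62, phase=(15,15,7,7) → FL=W FR=W RL=S RR=S
cmd 7: advance +2 → t=64, phase=(1,1,9,9) → FL=S FR=S RL=W RR=W


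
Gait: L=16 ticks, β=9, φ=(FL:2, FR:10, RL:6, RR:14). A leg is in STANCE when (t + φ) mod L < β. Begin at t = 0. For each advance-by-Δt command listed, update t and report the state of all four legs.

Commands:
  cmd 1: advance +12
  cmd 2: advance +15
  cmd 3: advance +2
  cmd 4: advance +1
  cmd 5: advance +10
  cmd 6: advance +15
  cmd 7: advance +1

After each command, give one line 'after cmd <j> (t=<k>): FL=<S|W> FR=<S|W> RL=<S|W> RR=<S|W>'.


after cmd 1 (t=12): FL=W FR=S RL=S RR=W
after cmd 2 (t=27): FL=W FR=S RL=S RR=W
after cmd 3 (t=29): FL=W FR=S RL=S RR=W
after cmd 4 (t=30): FL=S FR=S RL=S RR=W
after cmd 5 (t=40): FL=W FR=S RL=W RR=S
after cmd 6 (t=55): FL=W FR=S RL=W RR=S
after cmd 7 (t=56): FL=W FR=S RL=W RR=S

start t=0: FL=S FR=W RL=S RR=W
cmd 1: advance +12 → t=12, phase=(14,6,2,10) → FL=W FR=S RL=S RR=W
cmd 2: advance +15 → t=27, phase=(13,5,1,9) → FL=W FR=S RL=S RR=W
cmd 3: advance +2 → t=29, phase=(15,7,3,11) → FL=W FR=S RL=S RR=W
cmd 4: advance +1 → t=30, phase=(0,8,4,12) → FL=S FR=S RL=S RR=W
cmd 5: advance +10 → t=40, phase=(10,2,14,6) → FL=W FR=S RL=W RR=S
cmd 6: advance +15 → t=55, phase=(9,1,13,5) → FL=W FR=S RL=W RR=S
cmd 7: advance +1 → t=56, phase=(10,2,14,6) → FL=W FR=S RL=W RR=S


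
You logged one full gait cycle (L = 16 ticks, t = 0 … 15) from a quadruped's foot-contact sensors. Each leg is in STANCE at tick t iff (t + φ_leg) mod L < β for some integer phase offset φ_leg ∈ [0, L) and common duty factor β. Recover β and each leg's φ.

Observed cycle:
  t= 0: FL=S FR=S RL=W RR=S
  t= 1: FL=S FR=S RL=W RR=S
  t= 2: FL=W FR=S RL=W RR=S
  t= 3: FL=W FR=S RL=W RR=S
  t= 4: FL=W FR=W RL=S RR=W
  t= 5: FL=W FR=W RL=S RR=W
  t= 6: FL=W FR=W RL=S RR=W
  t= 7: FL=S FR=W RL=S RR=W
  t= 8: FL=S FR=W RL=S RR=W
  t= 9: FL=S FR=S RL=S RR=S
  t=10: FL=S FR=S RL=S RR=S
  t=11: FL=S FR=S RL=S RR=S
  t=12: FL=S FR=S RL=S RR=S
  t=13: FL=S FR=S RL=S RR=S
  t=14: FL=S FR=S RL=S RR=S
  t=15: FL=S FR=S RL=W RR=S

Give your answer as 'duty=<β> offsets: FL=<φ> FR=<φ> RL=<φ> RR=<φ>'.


duty=11 offsets: FL=9 FR=7 RL=12 RR=7

duty β = stance ticks per leg = 11
FL: stance ticks = 11; W→S at t=7 → φ=9
FR: stance ticks = 11; W→S at t=9 → φ=7
RL: stance ticks = 11; W→S at t=4 → φ=12
RR: stance ticks = 11; W→S at t=9 → φ=7


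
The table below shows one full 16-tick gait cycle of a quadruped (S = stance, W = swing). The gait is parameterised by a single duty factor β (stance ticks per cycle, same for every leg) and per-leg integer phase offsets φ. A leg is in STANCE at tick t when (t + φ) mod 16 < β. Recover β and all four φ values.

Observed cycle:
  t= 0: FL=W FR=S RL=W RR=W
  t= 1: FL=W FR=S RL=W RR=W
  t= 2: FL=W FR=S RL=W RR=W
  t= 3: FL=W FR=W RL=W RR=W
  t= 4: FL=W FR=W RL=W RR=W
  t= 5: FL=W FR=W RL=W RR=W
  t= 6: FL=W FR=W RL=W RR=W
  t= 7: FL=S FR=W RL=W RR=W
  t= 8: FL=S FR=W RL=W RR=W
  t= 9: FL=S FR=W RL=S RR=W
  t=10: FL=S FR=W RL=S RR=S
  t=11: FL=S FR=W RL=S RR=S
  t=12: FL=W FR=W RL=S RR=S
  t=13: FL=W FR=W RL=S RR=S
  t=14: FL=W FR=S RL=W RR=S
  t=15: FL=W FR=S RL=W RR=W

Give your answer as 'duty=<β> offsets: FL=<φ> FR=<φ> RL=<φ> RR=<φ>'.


duty=5 offsets: FL=9 FR=2 RL=7 RR=6

duty β = stance ticks per leg = 5
FL: stance ticks = 5; W→S at t=7 → φ=9
FR: stance ticks = 5; W→S at t=14 → φ=2
RL: stance ticks = 5; W→S at t=9 → φ=7
RR: stance ticks = 5; W→S at t=10 → φ=6


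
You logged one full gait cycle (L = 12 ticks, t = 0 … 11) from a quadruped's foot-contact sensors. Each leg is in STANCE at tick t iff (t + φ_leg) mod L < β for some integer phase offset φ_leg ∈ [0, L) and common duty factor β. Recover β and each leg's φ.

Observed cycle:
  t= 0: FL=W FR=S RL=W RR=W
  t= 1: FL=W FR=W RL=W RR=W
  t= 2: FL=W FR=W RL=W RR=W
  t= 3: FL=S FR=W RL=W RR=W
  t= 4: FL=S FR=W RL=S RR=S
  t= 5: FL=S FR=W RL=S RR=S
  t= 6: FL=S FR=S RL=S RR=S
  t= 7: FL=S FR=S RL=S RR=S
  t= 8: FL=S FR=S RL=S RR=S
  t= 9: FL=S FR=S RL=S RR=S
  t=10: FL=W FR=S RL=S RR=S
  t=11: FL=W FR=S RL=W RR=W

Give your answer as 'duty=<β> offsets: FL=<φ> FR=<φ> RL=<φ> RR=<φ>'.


duty β = stance ticks per leg = 7
FL: stance ticks = 7; W→S at t=3 → φ=9
FR: stance ticks = 7; W→S at t=6 → φ=6
RL: stance ticks = 7; W→S at t=4 → φ=8
RR: stance ticks = 7; W→S at t=4 → φ=8

duty=7 offsets: FL=9 FR=6 RL=8 RR=8


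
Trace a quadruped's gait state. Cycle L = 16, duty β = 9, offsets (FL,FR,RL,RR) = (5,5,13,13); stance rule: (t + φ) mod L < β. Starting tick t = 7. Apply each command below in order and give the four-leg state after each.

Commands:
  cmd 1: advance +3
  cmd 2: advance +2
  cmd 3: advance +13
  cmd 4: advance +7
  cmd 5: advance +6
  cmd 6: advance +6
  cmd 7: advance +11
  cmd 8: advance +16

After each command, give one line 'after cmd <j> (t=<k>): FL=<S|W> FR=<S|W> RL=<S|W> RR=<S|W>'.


start t=7: FL=W FR=W RL=S RR=S
cmd 1: advance +3 → t=10, phase=(15,15,7,7) → FL=W FR=W RL=S RR=S
cmd 2: advance +2 → t=12, phase=(1,1,9,9) → FL=S FR=S RL=W RR=W
cmd 3: advance +13 → t=25, phase=(14,14,6,6) → FL=W FR=W RL=S RR=S
cmd 4: advance +7 → t=32, phase=(5,5,13,13) → FL=S FR=S RL=W RR=W
cmd 5: advance +6 → t=38, phase=(11,11,3,3) → FL=W FR=W RL=S RR=S
cmd 6: advance +6 → t=44, phase=(1,1,9,9) → FL=S FR=S RL=W RR=W
cmd 7: advance +11 → t=55, phase=(12,12,4,4) → FL=W FR=W RL=S RR=S
cmd 8: advance +16 → t=71, phase=(12,12,4,4) → FL=W FR=W RL=S RR=S

after cmd 1 (t=10): FL=W FR=W RL=S RR=S
after cmd 2 (t=12): FL=S FR=S RL=W RR=W
after cmd 3 (t=25): FL=W FR=W RL=S RR=S
after cmd 4 (t=32): FL=S FR=S RL=W RR=W
after cmd 5 (t=38): FL=W FR=W RL=S RR=S
after cmd 6 (t=44): FL=S FR=S RL=W RR=W
after cmd 7 (t=55): FL=W FR=W RL=S RR=S
after cmd 8 (t=71): FL=W FR=W RL=S RR=S


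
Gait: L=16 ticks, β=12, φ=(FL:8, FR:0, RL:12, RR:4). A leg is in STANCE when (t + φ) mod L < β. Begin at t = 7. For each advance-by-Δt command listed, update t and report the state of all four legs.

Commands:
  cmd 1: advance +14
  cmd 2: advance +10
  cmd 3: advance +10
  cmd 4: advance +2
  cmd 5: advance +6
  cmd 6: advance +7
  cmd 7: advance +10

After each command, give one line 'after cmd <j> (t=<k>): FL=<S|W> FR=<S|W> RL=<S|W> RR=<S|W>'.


after cmd 1 (t=21): FL=W FR=S RL=S RR=S
after cmd 2 (t=31): FL=S FR=W RL=S RR=S
after cmd 3 (t=41): FL=S FR=S RL=S RR=W
after cmd 4 (t=43): FL=S FR=S RL=S RR=W
after cmd 5 (t=49): FL=S FR=S RL=W RR=S
after cmd 6 (t=56): FL=S FR=S RL=S RR=W
after cmd 7 (t=66): FL=S FR=S RL=W RR=S

start t=7: FL=W FR=S RL=S RR=S
cmd 1: advance +14 → t=21, phase=(13,5,1,9) → FL=W FR=S RL=S RR=S
cmd 2: advance +10 → t=31, phase=(7,15,11,3) → FL=S FR=W RL=S RR=S
cmd 3: advance +10 → t=41, phase=(1,9,5,13) → FL=S FR=S RL=S RR=W
cmd 4: advance +2 → t=43, phase=(3,11,7,15) → FL=S FR=S RL=S RR=W
cmd 5: advance +6 → t=49, phase=(9,1,13,5) → FL=S FR=S RL=W RR=S
cmd 6: advance +7 → t=56, phase=(0,8,4,12) → FL=S FR=S RL=S RR=W
cmd 7: advance +10 → t=66, phase=(10,2,14,6) → FL=S FR=S RL=W RR=S


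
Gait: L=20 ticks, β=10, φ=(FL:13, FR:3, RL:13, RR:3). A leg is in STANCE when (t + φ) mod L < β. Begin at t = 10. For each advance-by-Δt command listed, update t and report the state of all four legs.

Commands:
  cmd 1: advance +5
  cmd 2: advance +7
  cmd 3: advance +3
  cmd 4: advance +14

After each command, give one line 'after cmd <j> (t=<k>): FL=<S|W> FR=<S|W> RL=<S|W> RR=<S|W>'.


after cmd 1 (t=15): FL=S FR=W RL=S RR=W
after cmd 2 (t=22): FL=W FR=S RL=W RR=S
after cmd 3 (t=25): FL=W FR=S RL=W RR=S
after cmd 4 (t=39): FL=W FR=S RL=W RR=S

start t=10: FL=S FR=W RL=S RR=W
cmd 1: advance +5 → t=15, phase=(8,18,8,18) → FL=S FR=W RL=S RR=W
cmd 2: advance +7 → t=22, phase=(15,5,15,5) → FL=W FR=S RL=W RR=S
cmd 3: advance +3 → t=25, phase=(18,8,18,8) → FL=W FR=S RL=W RR=S
cmd 4: advance +14 → t=39, phase=(12,2,12,2) → FL=W FR=S RL=W RR=S


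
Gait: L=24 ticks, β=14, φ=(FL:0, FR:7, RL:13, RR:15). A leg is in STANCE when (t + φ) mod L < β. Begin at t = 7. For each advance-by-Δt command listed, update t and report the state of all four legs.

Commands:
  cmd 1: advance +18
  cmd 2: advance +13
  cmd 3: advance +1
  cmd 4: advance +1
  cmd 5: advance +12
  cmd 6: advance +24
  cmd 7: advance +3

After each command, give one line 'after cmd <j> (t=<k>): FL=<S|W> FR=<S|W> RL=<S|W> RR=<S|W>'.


after cmd 1 (t=25): FL=S FR=S RL=W RR=W
after cmd 2 (t=38): FL=W FR=W RL=S RR=S
after cmd 3 (t=39): FL=W FR=W RL=S RR=S
after cmd 4 (t=40): FL=W FR=W RL=S RR=S
after cmd 5 (t=52): FL=S FR=S RL=W RR=W
after cmd 6 (t=76): FL=S FR=S RL=W RR=W
after cmd 7 (t=79): FL=S FR=W RL=W RR=W

start t=7: FL=S FR=W RL=W RR=W
cmd 1: advance +18 → t=25, phase=(1,8,14,16) → FL=S FR=S RL=W RR=W
cmd 2: advance +13 → t=38, phase=(14,21,3,5) → FL=W FR=W RL=S RR=S
cmd 3: advance +1 → t=39, phase=(15,22,4,6) → FL=W FR=W RL=S RR=S
cmd 4: advance +1 → t=40, phase=(16,23,5,7) → FL=W FR=W RL=S RR=S
cmd 5: advance +12 → t=52, phase=(4,11,17,19) → FL=S FR=S RL=W RR=W
cmd 6: advance +24 → t=76, phase=(4,11,17,19) → FL=S FR=S RL=W RR=W
cmd 7: advance +3 → t=79, phase=(7,14,20,22) → FL=S FR=W RL=W RR=W


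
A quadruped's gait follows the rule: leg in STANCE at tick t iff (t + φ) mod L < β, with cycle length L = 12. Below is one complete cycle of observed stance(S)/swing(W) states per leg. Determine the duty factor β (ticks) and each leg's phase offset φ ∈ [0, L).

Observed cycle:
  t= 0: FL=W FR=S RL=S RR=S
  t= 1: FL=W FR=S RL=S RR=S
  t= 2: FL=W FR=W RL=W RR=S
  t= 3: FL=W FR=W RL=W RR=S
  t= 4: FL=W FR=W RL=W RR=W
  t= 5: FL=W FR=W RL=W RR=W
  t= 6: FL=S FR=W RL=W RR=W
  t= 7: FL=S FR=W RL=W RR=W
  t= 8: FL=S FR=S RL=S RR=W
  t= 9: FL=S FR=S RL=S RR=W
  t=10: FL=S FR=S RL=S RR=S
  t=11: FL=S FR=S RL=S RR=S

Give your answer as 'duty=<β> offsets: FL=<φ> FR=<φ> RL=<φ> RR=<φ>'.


duty=6 offsets: FL=6 FR=4 RL=4 RR=2

duty β = stance ticks per leg = 6
FL: stance ticks = 6; W→S at t=6 → φ=6
FR: stance ticks = 6; W→S at t=8 → φ=4
RL: stance ticks = 6; W→S at t=8 → φ=4
RR: stance ticks = 6; W→S at t=10 → φ=2


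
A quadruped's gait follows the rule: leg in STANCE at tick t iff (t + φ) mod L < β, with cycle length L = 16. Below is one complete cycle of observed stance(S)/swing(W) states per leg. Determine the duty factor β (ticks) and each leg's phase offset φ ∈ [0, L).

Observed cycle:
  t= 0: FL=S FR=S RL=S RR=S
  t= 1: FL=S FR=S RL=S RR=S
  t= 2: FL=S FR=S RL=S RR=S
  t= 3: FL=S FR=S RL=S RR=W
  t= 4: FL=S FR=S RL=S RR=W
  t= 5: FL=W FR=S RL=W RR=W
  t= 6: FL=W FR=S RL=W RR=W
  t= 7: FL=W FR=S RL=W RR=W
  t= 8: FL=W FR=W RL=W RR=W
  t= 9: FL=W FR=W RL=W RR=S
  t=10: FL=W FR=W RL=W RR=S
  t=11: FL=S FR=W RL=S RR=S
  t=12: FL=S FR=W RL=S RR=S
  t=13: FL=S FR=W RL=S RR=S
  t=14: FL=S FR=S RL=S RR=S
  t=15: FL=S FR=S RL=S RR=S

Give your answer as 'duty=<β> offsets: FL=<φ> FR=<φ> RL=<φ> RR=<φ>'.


duty=10 offsets: FL=5 FR=2 RL=5 RR=7

duty β = stance ticks per leg = 10
FL: stance ticks = 10; W→S at t=11 → φ=5
FR: stance ticks = 10; W→S at t=14 → φ=2
RL: stance ticks = 10; W→S at t=11 → φ=5
RR: stance ticks = 10; W→S at t=9 → φ=7
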